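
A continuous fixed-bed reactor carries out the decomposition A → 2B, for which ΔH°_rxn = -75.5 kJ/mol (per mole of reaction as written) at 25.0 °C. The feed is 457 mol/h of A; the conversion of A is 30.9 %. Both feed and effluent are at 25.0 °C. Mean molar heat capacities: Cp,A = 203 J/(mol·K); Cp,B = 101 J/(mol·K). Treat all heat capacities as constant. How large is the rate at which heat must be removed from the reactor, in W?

Q_out = 2960 W

Extent of reaction ξ = 0.309 × 457 = 141.21 mol/h
Reaction term: ξ·ΔH°_rxn = 141.21 × -75.5 = -10662 kJ/h
Q = ΔH = -10662 kJ/h = -2.9616 kW
Heat removed = 2961.6 W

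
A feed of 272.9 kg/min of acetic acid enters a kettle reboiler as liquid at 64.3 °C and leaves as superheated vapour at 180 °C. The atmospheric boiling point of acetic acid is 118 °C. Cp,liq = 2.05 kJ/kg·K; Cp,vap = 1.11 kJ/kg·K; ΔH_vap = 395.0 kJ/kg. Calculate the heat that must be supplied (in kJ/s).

Q = 2610 kJ/s

liquid 64.3→118 °C: 110.08 kJ/kg
vaporisation at 118 °C: 395 kJ/kg
vapour 118→180 °C: 68.82 kJ/kg
Δh = 110.08 + 395 + 68.82 = 573.9 kJ/kg
Q = ṁ·Δh = 272.9 kg/min × 573.9 kJ/kg = 156620 kJ/min
|Q| = 2610.3 kW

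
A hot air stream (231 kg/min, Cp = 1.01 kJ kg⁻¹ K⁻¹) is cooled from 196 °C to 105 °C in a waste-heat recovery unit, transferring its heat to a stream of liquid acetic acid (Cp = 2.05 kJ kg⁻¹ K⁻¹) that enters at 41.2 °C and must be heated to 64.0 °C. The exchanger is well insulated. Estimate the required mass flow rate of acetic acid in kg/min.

ṁ_c = 454 kg/min

Heat released by hot stream: Q = 231 × 1.01 × (196 − 105) = 21231 kJ/min
Energy balance on cold side (adiabatic exchanger): Q = ṁ_c·Cp_c·(T_c,out − T_c,in)
ṁ_c = 21231 / [2.05 × (64.0 − 41.2)] = 454.24 kg/min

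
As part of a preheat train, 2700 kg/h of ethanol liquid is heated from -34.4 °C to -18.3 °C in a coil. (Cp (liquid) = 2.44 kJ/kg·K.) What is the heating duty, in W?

Q = 29500 W

Q = ṁ·Cp·ΔT = 2700 × 2.44 × (-18.3 − -34.4) = 106070 kJ/h
Converting: 106070 / 3600 s = 29.463 kW
Heating duty = 29463 W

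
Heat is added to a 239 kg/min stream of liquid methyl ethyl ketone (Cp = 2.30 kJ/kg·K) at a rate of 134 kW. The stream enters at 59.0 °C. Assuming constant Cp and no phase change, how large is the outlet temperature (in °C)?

T_out = 73.6 °C

Q = 134 kW = 8040 kJ/min
ΔT = Q/(ṁ·Cp) = 8040/(239×2.30) = 14.626 K
T_out = 59.0 + 14.626 = 73.626 °C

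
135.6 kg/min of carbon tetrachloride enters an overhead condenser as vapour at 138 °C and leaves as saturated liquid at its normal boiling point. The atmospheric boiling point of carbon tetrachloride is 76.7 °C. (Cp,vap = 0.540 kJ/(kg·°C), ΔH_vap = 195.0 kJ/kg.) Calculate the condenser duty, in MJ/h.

Q_c = 1860 MJ/h

vapour 138→76.7 °C: -33.102 kJ/kg
condensation at 76.7 °C: -195 kJ/kg
Δh = -33.102 + -195 = -228.1 kJ/kg
Q = ṁ·Δh = 135.6 kg/min × -228.1 kJ/kg = -30931 kJ/min
|Q| = 515.51 kW = 1855.8 MJ/h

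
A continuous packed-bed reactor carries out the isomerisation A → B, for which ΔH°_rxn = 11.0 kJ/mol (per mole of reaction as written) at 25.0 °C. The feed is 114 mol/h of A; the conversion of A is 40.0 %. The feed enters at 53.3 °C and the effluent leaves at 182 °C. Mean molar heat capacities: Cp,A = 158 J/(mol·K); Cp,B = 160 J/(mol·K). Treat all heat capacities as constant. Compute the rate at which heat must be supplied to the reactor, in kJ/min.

Q_in = 47.2 kJ/min

Extent of reaction ξ = 0.400 × 114 = 45.6 mol/h
Reaction term: ξ·ΔH°_rxn = 45.6 × 11.0 = 501.6 kJ/h
Sensible, feed 53.3→25 °C: -509.74 kJ/h
Outlet flows (mol/h): A 68.4, B 45.6
Sensible, products 25→182 °C: 2842.2 kJ/h
Q = ΔH = 2834.1 kJ/h = 0.78724 kW
Heat supplied = 47.234 kJ/min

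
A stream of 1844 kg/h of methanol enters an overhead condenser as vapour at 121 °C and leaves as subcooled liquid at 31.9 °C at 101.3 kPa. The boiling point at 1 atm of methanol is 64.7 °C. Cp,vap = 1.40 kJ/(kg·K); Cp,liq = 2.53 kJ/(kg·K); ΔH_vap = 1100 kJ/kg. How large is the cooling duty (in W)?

vapour 121→64.7 °C: -78.82 kJ/kg
condensation at 64.7 °C: -1100 kJ/kg
liquid 64.7→31.9 °C: -82.984 kJ/kg
Δh = -78.82 + -1100 + -82.984 = -1261.8 kJ/kg
Q = ṁ·Δh = 1844 kg/h × -1261.8 kJ/kg = -2.3268e+06 kJ/h
|Q| = 646.32 kW = 646320 W

Q_c = 646000 W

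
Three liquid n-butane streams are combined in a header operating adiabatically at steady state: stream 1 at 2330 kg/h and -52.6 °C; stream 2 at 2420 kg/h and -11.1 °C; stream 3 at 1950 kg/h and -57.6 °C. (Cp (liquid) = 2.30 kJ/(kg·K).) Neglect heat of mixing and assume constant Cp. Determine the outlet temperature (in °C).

No heat crosses the boundary, so H_out = H_in.
Σ ṁᵢCp,ᵢTᵢ = 2330×2.30×-52.6 + 2420×2.30×-11.1 + 1950×2.30×-57.6 = -602000
Σ ṁᵢCp,ᵢ = 2330×2.30 + 2420×2.30 + 1950×2.30 = 15410
T_out = -602000 / 15410 = -39.066 °C

T_out = -39.1 °C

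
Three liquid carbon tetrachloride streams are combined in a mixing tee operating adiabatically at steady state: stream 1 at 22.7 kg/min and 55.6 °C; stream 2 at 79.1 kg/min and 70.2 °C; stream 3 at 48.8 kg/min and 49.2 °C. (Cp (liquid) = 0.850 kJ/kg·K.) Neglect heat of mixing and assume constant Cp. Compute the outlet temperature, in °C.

No heat crosses the boundary, so H_out = H_in.
T_out = Σ ṁᵢCp,ᵢTᵢ / Σ ṁᵢCp,ᵢ
      = 7833.5 / 128.01 = 61.195 °C

T_out = 61.2 °C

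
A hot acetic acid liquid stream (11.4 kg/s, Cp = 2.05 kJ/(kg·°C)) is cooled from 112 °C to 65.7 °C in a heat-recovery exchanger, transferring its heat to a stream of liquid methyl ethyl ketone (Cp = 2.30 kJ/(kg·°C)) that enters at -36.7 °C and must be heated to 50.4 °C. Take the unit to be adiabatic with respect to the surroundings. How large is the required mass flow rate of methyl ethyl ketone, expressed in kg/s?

Heat released by hot stream: Q = 11.4 × 2.05 × (112 − 65.7) = 1082 kJ/s
Energy balance on cold side (adiabatic exchanger): Q = ṁ_c·Cp_c·(T_c,out − T_c,in)
ṁ_c = 1082 / [2.30 × (50.4 − -36.7)] = 5.4012 kg/s

ṁ_c = 5.40 kg/s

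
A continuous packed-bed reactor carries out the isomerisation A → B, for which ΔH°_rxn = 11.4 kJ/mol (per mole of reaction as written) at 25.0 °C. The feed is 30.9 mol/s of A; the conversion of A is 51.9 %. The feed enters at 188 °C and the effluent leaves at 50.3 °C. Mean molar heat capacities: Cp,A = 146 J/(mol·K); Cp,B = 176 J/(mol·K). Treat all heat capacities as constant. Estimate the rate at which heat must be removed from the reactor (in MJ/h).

Extent of reaction ξ = 0.519 × 30.9 = 16.037 mol/s
Reaction term: ξ·ΔH°_rxn = 16.037 × 11.4 = 182.82 kJ/s
Sensible, feed 188→25 °C: -735.36 kJ/s
Outlet flows (mol/s): A 14.863, B 16.037
Sensible, products 25→50.3 °C: 126.31 kJ/s
Q = ΔH = -426.22 kJ/s = -426.22 kW
Heat removed = 1534.4 MJ/h

Q_out = 1530 MJ/h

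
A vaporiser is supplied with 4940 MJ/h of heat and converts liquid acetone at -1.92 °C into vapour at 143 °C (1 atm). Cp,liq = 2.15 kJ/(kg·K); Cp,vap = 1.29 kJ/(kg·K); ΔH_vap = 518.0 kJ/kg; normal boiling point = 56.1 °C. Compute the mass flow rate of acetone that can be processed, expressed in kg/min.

Δh = 2.15×(56.1−-1.92) + 518.0 + 1.29×(143−56.1) = 754.84 kJ/kg
Q = 4940 MJ/h = 1372.2 kJ/s = 82333 kJ/min
ṁ = Q/Δh = 82333 / 754.84 = 109.07 kg/min

ṁ = 109 kg/min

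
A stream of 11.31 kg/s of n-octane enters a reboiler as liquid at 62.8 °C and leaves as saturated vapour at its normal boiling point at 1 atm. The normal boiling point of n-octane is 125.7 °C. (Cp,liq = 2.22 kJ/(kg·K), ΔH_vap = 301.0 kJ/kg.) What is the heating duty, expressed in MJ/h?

liquid 62.8→125.7 °C: 139.64 kJ/kg
vaporisation at 125.7 °C: 301 kJ/kg
Δh = 139.64 + 301 = 440.64 kJ/kg
Q = ṁ·Δh = 11.31 kg/s × 440.64 kJ/kg = 4983.6 kJ/s
|Q| = 4983.6 kW = 17941 MJ/h

Q = 17900 MJ/h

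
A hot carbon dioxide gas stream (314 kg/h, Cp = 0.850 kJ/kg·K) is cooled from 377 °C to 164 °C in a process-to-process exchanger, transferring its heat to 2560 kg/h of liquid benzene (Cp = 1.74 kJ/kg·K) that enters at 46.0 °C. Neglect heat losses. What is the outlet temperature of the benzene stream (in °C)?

T_c,out = 58.8 °C

Heat released by hot stream: Q = 314 × 0.850 × (377 − 164) = 56850 kJ/h
Energy balance on cold side (adiabatic exchanger): Q = ṁ_c·Cp_c·(T_c,out − T_c,in)
T_c,out = 46.0 + 56850/(2560 × 1.74) = 58.763 °C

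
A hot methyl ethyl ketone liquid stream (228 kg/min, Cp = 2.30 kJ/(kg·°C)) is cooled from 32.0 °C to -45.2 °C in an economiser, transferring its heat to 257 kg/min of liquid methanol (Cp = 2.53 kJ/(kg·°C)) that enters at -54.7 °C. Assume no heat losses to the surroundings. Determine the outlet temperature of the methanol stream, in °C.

T_c,out = 7.56 °C

Heat released by hot stream: Q = 228 × 2.30 × (32.0 − -45.2) = 40484 kJ/min
Energy balance on cold side (adiabatic exchanger): Q = ṁ_c·Cp_c·(T_c,out − T_c,in)
T_c,out = -54.7 + 40484/(257 × 2.53) = 7.5625 °C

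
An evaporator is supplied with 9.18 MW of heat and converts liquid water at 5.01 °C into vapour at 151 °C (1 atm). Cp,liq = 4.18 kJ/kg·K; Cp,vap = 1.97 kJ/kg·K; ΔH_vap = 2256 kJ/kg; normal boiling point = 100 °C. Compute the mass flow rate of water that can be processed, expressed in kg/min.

Δh = 4.18×(100−5.01) + 2256 + 1.97×(151−100) = 2753.5 kJ/kg
Q = 9.18 MW = 9180 kJ/s = 550800 kJ/min
ṁ = Q/Δh = 550800 / 2753.5 = 200.03 kg/min

ṁ = 200 kg/min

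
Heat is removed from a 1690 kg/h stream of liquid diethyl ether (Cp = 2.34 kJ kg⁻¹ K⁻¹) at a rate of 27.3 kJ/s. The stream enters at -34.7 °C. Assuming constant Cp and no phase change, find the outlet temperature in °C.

T_out = -59.6 °C

Q = 27.3 kJ/s = 98280 kJ/h
ΔT = Q/(ṁ·Cp) = 98280/(1690×2.34) = 24.852 K
T_out = -34.7 − 24.852 = -59.552 °C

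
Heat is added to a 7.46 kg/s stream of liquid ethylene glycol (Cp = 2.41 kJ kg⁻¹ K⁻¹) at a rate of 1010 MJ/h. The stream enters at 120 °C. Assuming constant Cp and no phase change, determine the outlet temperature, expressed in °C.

Q = 1010 MJ/h = 280.56 kJ/s
ΔT = Q/(ṁ·Cp) = 280.56/(7.46×2.41) = 15.605 K
T_out = 120 + 15.605 = 135.6 °C

T_out = 136 °C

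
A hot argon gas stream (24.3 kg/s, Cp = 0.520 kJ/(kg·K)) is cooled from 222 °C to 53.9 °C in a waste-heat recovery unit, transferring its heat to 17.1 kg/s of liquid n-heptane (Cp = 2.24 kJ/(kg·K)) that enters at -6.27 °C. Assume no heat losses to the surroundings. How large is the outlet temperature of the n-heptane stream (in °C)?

Heat released by hot stream: Q = 24.3 × 0.520 × (222 − 53.9) = 2124.1 kJ/s
Energy balance on cold side (adiabatic exchanger): Q = ṁ_c·Cp_c·(T_c,out − T_c,in)
T_c,out = -6.27 + 2124.1/(17.1 × 2.24) = 49.184 °C

T_c,out = 49.2 °C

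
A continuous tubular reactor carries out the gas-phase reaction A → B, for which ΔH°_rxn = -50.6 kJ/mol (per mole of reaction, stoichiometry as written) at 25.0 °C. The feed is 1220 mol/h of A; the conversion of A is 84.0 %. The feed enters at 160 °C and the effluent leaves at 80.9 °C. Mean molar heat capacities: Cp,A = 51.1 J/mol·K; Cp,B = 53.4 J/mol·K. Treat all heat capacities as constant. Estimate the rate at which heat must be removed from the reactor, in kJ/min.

Extent of reaction ξ = 0.840 × 1220 = 1024.8 mol/h
Reaction term: ξ·ΔH°_rxn = 1024.8 × -50.6 = -51855 kJ/h
Sensible, feed 160→25 °C: -8416.2 kJ/h
Outlet flows (mol/h): A 195.2, B 1024.8
Sensible, products 25→80.9 °C: 3616.7 kJ/h
Q = ΔH = -56654 kJ/h = -15.737 kW
Heat removed = 944.24 kJ/min

Q_out = 944 kJ/min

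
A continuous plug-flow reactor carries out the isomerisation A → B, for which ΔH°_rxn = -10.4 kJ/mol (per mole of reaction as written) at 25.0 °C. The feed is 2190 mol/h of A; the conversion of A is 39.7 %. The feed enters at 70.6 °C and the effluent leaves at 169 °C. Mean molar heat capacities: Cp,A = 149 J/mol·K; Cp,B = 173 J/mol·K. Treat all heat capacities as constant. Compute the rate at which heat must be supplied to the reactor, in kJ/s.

Q_in = 7.24 kJ/s

Extent of reaction ξ = 0.397 × 2190 = 869.43 mol/h
Reaction term: ξ·ΔH°_rxn = 869.43 × -10.4 = -9042.1 kJ/h
Sensible, feed 70.6→25 °C: -14880 kJ/h
Outlet flows (mol/h): A 1320.6, B 869.43
Sensible, products 25→169 °C: 49993 kJ/h
Q = ΔH = 26072 kJ/h = 7.2421 kW
Heat supplied = 7.2421 kJ/s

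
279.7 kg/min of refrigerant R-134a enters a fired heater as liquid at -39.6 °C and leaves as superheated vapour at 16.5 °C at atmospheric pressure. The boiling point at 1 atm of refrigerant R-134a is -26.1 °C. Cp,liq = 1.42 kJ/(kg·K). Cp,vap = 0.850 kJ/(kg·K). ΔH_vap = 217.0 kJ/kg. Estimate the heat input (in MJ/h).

liquid -39.6→-26.1 °C: 19.17 kJ/kg
vaporisation at -26.1 °C: 217 kJ/kg
vapour -26.1→16.5 °C: 36.21 kJ/kg
Δh = 19.17 + 217 + 36.21 = 272.38 kJ/kg
Q = ṁ·Δh = 279.7 kg/min × 272.38 kJ/kg = 76185 kJ/min
|Q| = 1269.7 kW = 4571.1 MJ/h

Q = 4570 MJ/h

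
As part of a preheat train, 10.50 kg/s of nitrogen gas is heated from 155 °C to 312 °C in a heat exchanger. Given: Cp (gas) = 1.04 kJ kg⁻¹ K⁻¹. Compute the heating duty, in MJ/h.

Q = 6170 MJ/h

Q = ṁ·Cp·ΔT = 10.50 × 1.04 × (312 − 155) = 1714.4 kJ/s
Heating duty = 6172 MJ/h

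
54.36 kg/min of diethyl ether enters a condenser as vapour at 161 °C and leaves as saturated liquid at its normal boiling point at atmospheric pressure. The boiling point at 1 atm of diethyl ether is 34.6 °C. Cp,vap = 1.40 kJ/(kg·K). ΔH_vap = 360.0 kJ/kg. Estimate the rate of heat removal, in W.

vapour 161→34.6 °C: -176.96 kJ/kg
condensation at 34.6 °C: -360 kJ/kg
Δh = -176.96 + -360 = -536.96 kJ/kg
Q = ṁ·Δh = 54.36 kg/min × -536.96 kJ/kg = -29189 kJ/min
|Q| = 486.49 kW = 486490 W

Q_c = 486000 W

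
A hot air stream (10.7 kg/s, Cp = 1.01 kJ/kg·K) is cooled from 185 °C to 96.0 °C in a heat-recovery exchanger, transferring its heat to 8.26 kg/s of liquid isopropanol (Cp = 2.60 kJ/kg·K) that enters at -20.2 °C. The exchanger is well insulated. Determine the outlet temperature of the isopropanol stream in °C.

Heat released by hot stream: Q = 10.7 × 1.01 × (185 − 96.0) = 961.82 kJ/s
Energy balance on cold side (adiabatic exchanger): Q = ṁ_c·Cp_c·(T_c,out − T_c,in)
T_c,out = -20.2 + 961.82/(8.26 × 2.60) = 24.586 °C

T_c,out = 24.6 °C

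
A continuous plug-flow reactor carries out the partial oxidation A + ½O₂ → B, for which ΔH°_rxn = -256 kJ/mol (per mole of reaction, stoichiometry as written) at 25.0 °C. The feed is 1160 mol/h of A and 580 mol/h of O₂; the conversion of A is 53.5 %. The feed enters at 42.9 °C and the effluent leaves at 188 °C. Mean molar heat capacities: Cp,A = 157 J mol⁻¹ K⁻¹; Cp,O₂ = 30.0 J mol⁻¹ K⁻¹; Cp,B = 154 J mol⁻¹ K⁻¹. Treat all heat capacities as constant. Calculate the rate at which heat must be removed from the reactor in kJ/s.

Extent of reaction ξ = 0.535 × 1160 = 620.6 mol/h
Reaction term: ξ·ΔH°_rxn = 620.6 × -256 = -158870 kJ/h
Sensible, feed 42.9→25 °C: -3571.4 kJ/h
Outlet flows (mol/h): A 539.4, O₂ 269.7, B 620.6
Sensible, products 25→188 °C: 30701 kJ/h
Q = ΔH = -131740 kJ/h = -36.596 kW
Heat removed = 36.596 kJ/s

Q_out = 36.6 kJ/s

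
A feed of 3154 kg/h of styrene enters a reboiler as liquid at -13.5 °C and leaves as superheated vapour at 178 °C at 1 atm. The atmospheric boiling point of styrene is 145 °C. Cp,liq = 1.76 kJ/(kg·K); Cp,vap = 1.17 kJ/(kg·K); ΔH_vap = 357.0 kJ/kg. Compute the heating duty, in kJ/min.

liquid -13.5→145 °C: 278.96 kJ/kg
vaporisation at 145 °C: 357 kJ/kg
vapour 145→178 °C: 38.61 kJ/kg
Δh = 278.96 + 357 + 38.61 = 674.57 kJ/kg
Q = ṁ·Δh = 3154 kg/h × 674.57 kJ/kg = 2.1276e+06 kJ/h
|Q| = 591 kW = 35460 kJ/min

Q = 35500 kJ/min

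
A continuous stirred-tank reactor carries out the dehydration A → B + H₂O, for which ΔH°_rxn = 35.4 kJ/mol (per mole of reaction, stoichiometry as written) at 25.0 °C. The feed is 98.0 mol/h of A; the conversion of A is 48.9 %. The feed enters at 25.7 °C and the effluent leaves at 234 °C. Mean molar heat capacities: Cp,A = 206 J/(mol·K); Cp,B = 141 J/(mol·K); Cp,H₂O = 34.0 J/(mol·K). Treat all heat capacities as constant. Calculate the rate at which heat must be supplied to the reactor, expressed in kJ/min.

Q_in = 93.2 kJ/min

Extent of reaction ξ = 0.489 × 98.0 = 47.922 mol/h
Reaction term: ξ·ΔH°_rxn = 47.922 × 35.4 = 1696.4 kJ/h
Sensible, feed 25.7→25 °C: -14.132 kJ/h
Outlet flows (mol/h): A 50.078, B 47.922, H₂O 47.922
Sensible, products 25→234 °C: 3908.8 kJ/h
Q = ΔH = 5591.1 kJ/h = 1.5531 kW
Heat supplied = 93.185 kJ/min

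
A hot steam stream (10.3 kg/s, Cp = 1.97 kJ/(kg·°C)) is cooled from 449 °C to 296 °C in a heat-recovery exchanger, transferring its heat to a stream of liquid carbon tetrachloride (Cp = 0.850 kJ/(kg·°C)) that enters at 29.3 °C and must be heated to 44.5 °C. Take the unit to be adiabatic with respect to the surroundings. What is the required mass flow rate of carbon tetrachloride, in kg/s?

ṁ_c = 240 kg/s

Heat released by hot stream: Q = 10.3 × 1.97 × (449 − 296) = 3104.5 kJ/s
Energy balance on cold side (adiabatic exchanger): Q = ṁ_c·Cp_c·(T_c,out − T_c,in)
ṁ_c = 3104.5 / [0.850 × (44.5 − 29.3)] = 240.29 kg/s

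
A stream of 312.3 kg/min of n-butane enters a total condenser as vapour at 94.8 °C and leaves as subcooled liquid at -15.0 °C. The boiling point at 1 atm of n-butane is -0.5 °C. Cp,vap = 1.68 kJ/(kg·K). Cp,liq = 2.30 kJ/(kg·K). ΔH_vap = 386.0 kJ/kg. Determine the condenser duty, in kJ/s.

vapour 94.8→-0.5 °C: -160.1 kJ/kg
condensation at -0.5 °C: -386 kJ/kg
liquid -0.5→-15.0 °C: -33.35 kJ/kg
Δh = -160.1 + -386 + -33.35 = -579.45 kJ/kg
Q = ṁ·Δh = 312.3 kg/min × -579.45 kJ/kg = -180960 kJ/min
|Q| = 3016.1 kW

Q_c = 3020 kJ/s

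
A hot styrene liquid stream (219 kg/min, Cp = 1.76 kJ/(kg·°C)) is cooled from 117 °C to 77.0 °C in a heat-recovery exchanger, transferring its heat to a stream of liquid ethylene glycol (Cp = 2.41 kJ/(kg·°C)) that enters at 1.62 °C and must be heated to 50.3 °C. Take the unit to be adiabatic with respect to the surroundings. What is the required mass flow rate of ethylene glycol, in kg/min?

ṁ_c = 131 kg/min

Heat released by hot stream: Q = 219 × 1.76 × (117 − 77.0) = 15418 kJ/min
Energy balance on cold side (adiabatic exchanger): Q = ṁ_c·Cp_c·(T_c,out − T_c,in)
ṁ_c = 15418 / [2.41 × (50.3 − 1.62)] = 131.42 kg/min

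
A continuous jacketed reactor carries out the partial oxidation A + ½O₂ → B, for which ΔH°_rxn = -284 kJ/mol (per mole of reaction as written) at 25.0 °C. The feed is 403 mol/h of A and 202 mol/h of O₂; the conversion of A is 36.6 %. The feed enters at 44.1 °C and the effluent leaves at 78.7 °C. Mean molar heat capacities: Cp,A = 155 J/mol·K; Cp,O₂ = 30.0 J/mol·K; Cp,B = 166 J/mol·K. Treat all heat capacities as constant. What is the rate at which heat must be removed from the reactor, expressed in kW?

Q_out = 11.0 kW

Extent of reaction ξ = 0.366 × 403 = 147.5 mol/h
Reaction term: ξ·ΔH°_rxn = 147.5 × -284 = -41889 kJ/h
Sensible, feed 44.1→25 °C: -1308.8 kJ/h
Outlet flows (mol/h): A 255.5, O₂ 128.25, B 147.5
Sensible, products 25→78.7 °C: 3648.1 kJ/h
Q = ΔH = -39550 kJ/h = -10.986 kW
Heat removed = 10.986 kW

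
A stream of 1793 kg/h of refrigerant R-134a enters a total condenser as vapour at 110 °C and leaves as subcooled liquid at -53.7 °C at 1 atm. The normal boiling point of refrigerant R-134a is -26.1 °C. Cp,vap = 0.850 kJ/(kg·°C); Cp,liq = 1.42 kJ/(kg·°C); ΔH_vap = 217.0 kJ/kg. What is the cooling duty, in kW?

vapour 110→-26.1 °C: -115.68 kJ/kg
condensation at -26.1 °C: -217 kJ/kg
liquid -26.1→-53.7 °C: -39.192 kJ/kg
Δh = -115.68 + -217 + -39.192 = -371.88 kJ/kg
Q = ṁ·Δh = 1793 kg/h × -371.88 kJ/kg = -666780 kJ/h
|Q| = 185.22 kW

Q_c = 185 kW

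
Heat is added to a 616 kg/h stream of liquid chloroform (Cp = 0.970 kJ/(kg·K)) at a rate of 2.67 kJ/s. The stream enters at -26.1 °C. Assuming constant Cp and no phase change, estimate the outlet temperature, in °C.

T_out = -10.0 °C

Q = 2.67 kJ/s = 9612 kJ/h
ΔT = Q/(ṁ·Cp) = 9612/(616×0.970) = 16.086 K
T_out = -26.1 + 16.086 = -10.014 °C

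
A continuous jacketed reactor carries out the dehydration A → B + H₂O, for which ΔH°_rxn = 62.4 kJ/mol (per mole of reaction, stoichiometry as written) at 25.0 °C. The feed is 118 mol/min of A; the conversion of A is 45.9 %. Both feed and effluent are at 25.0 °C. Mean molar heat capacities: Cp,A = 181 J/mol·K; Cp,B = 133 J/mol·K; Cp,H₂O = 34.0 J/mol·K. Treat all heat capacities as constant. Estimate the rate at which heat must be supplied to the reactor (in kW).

Extent of reaction ξ = 0.459 × 118 = 54.162 mol/min
Reaction term: ξ·ΔH°_rxn = 54.162 × 62.4 = 3379.7 kJ/min
Q = ΔH = 3379.7 kJ/min = 56.328 kW
Heat supplied = 56.328 kW

Q_in = 56.3 kW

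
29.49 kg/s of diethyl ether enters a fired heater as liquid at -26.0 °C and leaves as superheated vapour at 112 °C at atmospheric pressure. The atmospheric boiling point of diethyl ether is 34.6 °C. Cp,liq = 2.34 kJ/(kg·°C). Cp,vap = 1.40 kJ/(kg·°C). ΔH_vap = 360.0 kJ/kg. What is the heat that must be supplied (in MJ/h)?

liquid -26.0→34.6 °C: 141.8 kJ/kg
vaporisation at 34.6 °C: 360 kJ/kg
vapour 34.6→112 °C: 108.36 kJ/kg
Δh = 141.8 + 360 + 108.36 = 610.16 kJ/kg
Q = ṁ·Δh = 29.49 kg/s × 610.16 kJ/kg = 17994 kJ/s
|Q| = 17994 kW = 64777 MJ/h

Q = 64800 MJ/h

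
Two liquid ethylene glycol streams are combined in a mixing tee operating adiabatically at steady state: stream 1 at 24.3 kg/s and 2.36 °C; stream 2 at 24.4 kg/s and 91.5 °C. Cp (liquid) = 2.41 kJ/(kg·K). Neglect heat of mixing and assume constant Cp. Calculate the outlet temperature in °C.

T_out = 47.0 °C

Energy balance with Q = 0: Σ ṁᵢCp,ᵢ(T_out − Tᵢ) = 0
T_out = Σ ṁᵢCp,ᵢTᵢ / Σ ṁᵢCp,ᵢ
      = 5518.8 / 117.37 = 47.022 °C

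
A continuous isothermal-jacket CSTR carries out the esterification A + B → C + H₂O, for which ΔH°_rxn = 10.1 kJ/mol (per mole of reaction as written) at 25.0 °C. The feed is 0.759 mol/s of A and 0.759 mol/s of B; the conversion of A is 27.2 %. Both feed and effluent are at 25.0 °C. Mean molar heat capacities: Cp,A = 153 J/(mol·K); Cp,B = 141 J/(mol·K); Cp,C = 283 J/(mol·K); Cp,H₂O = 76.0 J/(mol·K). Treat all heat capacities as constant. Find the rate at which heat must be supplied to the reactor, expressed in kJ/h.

Extent of reaction ξ = 0.272 × 0.759 = 0.20645 mol/s
Reaction term: ξ·ΔH°_rxn = 0.20645 × 10.1 = 2.0851 kJ/s
Q = ΔH = 2.0851 kJ/s = 2.0851 kW
Heat supplied = 7506.4 kJ/h

Q_in = 7510 kJ/h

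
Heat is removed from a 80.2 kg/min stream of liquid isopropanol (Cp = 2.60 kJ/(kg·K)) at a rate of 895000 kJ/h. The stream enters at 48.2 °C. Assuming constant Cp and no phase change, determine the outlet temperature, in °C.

T_out = -23.3 °C

Q = 895000 kJ/h = 14917 kJ/min
ΔT = Q/(ṁ·Cp) = 14917/(80.2×2.60) = 71.536 K
T_out = 48.2 − 71.536 = -23.336 °C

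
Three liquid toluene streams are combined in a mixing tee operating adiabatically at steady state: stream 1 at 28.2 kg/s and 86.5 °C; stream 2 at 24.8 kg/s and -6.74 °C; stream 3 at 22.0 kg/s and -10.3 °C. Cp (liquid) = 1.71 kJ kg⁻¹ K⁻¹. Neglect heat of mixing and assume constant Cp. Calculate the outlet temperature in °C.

T_out = 27.3 °C

Adiabatic, steady state ⇒ Σ ṁᵢCp,ᵢ(T_out − Tᵢ) = 0
T_out = Σ ṁᵢCp,ᵢTᵢ / Σ ṁᵢCp,ᵢ
      = 3497.9 / 128.25 = 27.274 °C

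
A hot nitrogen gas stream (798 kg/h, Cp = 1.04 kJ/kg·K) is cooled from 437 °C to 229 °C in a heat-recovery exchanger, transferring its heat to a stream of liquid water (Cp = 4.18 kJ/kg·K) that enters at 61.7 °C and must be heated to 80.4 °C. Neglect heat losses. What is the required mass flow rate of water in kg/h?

Heat released by hot stream: Q = 798 × 1.04 × (437 − 229) = 172620 kJ/h
Energy balance on cold side (adiabatic exchanger): Q = ṁ_c·Cp_c·(T_c,out − T_c,in)
ṁ_c = 172620 / [4.18 × (80.4 − 61.7)] = 2208.4 kg/h

ṁ_c = 2210 kg/h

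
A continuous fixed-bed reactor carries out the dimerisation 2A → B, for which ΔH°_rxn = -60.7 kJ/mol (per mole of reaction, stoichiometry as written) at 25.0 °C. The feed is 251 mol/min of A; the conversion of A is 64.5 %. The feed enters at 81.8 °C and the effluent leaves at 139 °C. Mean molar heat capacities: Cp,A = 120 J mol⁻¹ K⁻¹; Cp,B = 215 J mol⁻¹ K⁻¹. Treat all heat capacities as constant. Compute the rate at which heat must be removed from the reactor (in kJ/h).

Extent of reaction ξ = 0.645 × 251 / 2 = 80.948 mol/min
Reaction term: ξ·ΔH°_rxn = 80.948 × -60.7 = -4913.5 kJ/min
Sensible, feed 81.8→25 °C: -1710.8 kJ/min
Outlet flows (mol/min): A 89.105, B 80.948
Sensible, products 25→139 °C: 3203 kJ/min
Q = ΔH = -3421.3 kJ/min = -57.022 kW
Heat removed = 205280 kJ/h

Q_out = 205000 kJ/h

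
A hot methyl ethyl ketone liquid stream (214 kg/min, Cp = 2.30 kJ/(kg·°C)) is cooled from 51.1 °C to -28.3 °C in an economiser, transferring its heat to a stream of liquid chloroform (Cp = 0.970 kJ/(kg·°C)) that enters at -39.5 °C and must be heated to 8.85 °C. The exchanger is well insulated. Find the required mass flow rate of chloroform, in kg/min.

Heat released by hot stream: Q = 214 × 2.30 × (51.1 − -28.3) = 39081 kJ/min
Energy balance on cold side (adiabatic exchanger): Q = ṁ_c·Cp_c·(T_c,out − T_c,in)
ṁ_c = 39081 / [0.970 × (8.85 − -39.5)] = 833.29 kg/min

ṁ_c = 833 kg/min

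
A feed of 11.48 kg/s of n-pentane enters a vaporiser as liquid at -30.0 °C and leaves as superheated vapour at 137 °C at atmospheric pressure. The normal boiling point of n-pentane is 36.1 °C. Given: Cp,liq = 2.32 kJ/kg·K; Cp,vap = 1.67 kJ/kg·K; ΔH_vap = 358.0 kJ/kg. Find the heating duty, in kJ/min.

Q = 468000 kJ/min

liquid -30.0→36.1 °C: 153.35 kJ/kg
vaporisation at 36.1 °C: 358 kJ/kg
vapour 36.1→137 °C: 168.5 kJ/kg
Δh = 153.35 + 358 + 168.5 = 679.86 kJ/kg
Q = ṁ·Δh = 11.48 kg/s × 679.86 kJ/kg = 7804.7 kJ/s
|Q| = 7804.7 kW = 468280 kJ/min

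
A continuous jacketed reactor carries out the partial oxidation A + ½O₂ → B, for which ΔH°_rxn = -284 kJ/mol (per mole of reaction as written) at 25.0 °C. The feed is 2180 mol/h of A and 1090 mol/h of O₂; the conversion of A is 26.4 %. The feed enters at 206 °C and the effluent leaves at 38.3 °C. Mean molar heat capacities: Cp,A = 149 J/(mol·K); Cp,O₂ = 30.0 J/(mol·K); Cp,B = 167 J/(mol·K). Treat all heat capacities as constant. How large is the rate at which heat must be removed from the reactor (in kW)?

Extent of reaction ξ = 0.264 × 2180 = 575.52 mol/h
Reaction term: ξ·ΔH°_rxn = 575.52 × -284 = -163450 kJ/h
Sensible, feed 206→25 °C: -64711 kJ/h
Outlet flows (mol/h): A 1604.5, O₂ 802.24, B 575.52
Sensible, products 25→38.3 °C: 4778 kJ/h
Q = ΔH = -223380 kJ/h = -62.05 kW
Heat removed = 62.05 kW

Q_out = 62.1 kW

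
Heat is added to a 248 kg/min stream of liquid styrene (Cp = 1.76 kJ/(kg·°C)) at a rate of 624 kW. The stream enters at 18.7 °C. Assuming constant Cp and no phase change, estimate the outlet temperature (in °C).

Q = 624 kW = 37440 kJ/min
ΔT = Q/(ṁ·Cp) = 37440/(248×1.76) = 85.777 K
T_out = 18.7 + 85.777 = 104.48 °C

T_out = 104 °C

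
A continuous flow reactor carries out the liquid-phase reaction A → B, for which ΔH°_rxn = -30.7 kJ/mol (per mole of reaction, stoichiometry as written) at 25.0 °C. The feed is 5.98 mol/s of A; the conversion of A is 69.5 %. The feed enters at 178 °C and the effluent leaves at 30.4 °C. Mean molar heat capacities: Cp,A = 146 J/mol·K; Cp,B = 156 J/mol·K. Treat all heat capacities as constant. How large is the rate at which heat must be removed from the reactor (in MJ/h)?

Q_out = 922 MJ/h

Extent of reaction ξ = 0.695 × 5.98 = 4.1561 mol/s
Reaction term: ξ·ΔH°_rxn = 4.1561 × -30.7 = -127.59 kJ/s
Sensible, feed 178→25 °C: -133.58 kJ/s
Outlet flows (mol/s): A 1.8239, B 4.1561
Sensible, products 25→30.4 °C: 4.9391 kJ/s
Q = ΔH = -256.23 kJ/s = -256.23 kW
Heat removed = 922.44 MJ/h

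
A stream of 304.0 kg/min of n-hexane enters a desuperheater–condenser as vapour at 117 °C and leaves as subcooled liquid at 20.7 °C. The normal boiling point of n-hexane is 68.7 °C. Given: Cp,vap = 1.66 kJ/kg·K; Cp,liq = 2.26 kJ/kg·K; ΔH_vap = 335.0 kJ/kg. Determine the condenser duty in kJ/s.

vapour 117→68.7 °C: -80.178 kJ/kg
condensation at 68.7 °C: -335 kJ/kg
liquid 68.7→20.7 °C: -108.48 kJ/kg
Δh = -80.178 + -335 + -108.48 = -523.66 kJ/kg
Q = ṁ·Δh = 304.0 kg/min × -523.66 kJ/kg = -159190 kJ/min
|Q| = 2653.2 kW

Q_c = 2650 kJ/s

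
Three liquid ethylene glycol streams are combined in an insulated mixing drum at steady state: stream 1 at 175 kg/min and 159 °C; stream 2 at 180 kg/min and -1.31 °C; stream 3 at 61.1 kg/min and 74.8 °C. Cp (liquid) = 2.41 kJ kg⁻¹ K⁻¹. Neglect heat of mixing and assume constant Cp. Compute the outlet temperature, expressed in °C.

Energy balance with Q = 0: Σ ṁᵢCp,ᵢ(T_out − Tᵢ) = 0
Σ ṁᵢCp,ᵢTᵢ = 175×2.41×159 + 180×2.41×-1.31 + 61.1×2.41×74.8 = 77504
Σ ṁᵢCp,ᵢ = 175×2.41 + 180×2.41 + 61.1×2.41 = 1002.8
T_out = 77504 / 1002.8 = 77.288 °C

T_out = 77.3 °C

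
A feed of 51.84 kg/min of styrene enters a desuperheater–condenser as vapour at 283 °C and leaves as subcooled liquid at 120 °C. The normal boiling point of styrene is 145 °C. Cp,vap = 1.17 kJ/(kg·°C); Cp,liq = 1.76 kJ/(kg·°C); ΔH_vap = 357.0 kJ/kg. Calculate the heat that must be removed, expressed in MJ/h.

vapour 283→145 °C: -161.46 kJ/kg
condensation at 145 °C: -357 kJ/kg
liquid 145→120 °C: -44 kJ/kg
Δh = -161.46 + -357 + -44 = -562.46 kJ/kg
Q = ṁ·Δh = 51.84 kg/min × -562.46 kJ/kg = -29158 kJ/min
|Q| = 485.97 kW = 1749.5 MJ/h

Q_c = 1750 MJ/h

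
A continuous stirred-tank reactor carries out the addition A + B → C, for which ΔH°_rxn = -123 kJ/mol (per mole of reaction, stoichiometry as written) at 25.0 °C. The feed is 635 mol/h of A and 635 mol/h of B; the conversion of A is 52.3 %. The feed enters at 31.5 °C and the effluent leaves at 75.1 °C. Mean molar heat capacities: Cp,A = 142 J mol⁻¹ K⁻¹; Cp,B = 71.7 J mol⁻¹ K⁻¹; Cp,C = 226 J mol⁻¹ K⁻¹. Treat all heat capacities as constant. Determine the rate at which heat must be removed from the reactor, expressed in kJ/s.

Extent of reaction ξ = 0.523 × 635 = 332.11 mol/h
Reaction term: ξ·ΔH°_rxn = 332.11 × -123 = -40849 kJ/h
Sensible, feed 31.5→25 °C: -882.05 kJ/h
Outlet flows (mol/h): A 302.89, B 302.89, C 332.11
Sensible, products 25→75.1 °C: 7003.2 kJ/h
Q = ΔH = -34728 kJ/h = -9.6466 kW
Heat removed = 9.6466 kJ/s

Q_out = 9.65 kJ/s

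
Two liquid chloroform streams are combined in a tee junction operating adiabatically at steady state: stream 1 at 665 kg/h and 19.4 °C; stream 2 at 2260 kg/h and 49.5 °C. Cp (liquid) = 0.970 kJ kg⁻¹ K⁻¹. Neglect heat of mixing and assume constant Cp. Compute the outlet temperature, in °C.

Adiabatic, steady state ⇒ Σ ṁᵢCp,ᵢ(T_out − Tᵢ) = 0
Σ ṁᵢCp,ᵢTᵢ = 665×0.970×19.4 + 2260×0.970×49.5 = 121030
Σ ṁᵢCp,ᵢ = 665×0.970 + 2260×0.970 = 2837.2
T_out = 121030 / 2837.2 = 42.657 °C

T_out = 42.7 °C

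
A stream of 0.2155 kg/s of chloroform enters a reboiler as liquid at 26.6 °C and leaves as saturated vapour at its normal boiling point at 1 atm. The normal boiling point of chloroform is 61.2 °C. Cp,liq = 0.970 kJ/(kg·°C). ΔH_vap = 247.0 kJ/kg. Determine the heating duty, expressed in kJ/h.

liquid 26.6→61.2 °C: 33.562 kJ/kg
vaporisation at 61.2 °C: 247 kJ/kg
Δh = 33.562 + 247 = 280.56 kJ/kg
Q = ṁ·Δh = 0.2155 kg/s × 280.56 kJ/kg = 60.461 kJ/s
|Q| = 60.461 kW = 217660 kJ/h

Q = 218000 kJ/h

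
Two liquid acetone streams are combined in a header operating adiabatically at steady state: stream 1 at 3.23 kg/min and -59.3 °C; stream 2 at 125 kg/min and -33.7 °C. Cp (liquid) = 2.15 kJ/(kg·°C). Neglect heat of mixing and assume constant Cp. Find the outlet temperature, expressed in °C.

T_out = -34.3 °C

Energy balance with Q = 0: Σ ṁᵢCp,ᵢ(T_out − Tᵢ) = 0
T_out = Σ ṁᵢCp,ᵢTᵢ / Σ ṁᵢCp,ᵢ
      = -9468.7 / 275.69 = -34.345 °C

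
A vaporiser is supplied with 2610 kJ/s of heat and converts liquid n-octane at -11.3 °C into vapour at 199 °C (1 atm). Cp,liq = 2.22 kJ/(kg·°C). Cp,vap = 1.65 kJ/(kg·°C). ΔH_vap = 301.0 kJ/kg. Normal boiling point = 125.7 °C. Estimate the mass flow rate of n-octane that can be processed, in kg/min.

ṁ = 216 kg/min

Δh = 2.22×(125.7−-11.3) + 301.0 + 1.65×(199−125.7) = 726.09 kJ/kg
Q = 2610 kJ/s = 2610 kJ/s = 156600 kJ/min
ṁ = Q/Δh = 156600 / 726.09 = 215.68 kg/min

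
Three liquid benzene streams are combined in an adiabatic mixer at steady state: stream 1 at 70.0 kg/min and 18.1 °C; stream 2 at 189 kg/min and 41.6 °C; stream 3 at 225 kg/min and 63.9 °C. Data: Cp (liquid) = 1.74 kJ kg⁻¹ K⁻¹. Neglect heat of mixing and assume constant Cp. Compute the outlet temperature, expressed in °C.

Energy balance with Q = 0: Σ ṁᵢCp,ᵢ(T_out − Tᵢ) = 0
Σ ṁᵢCp,ᵢTᵢ = 70.0×1.74×18.1 + 189×1.74×41.6 + 225×1.74×63.9 = 40902
Σ ṁᵢCp,ᵢ = 70.0×1.74 + 189×1.74 + 225×1.74 = 842.16
T_out = 40902 / 842.16 = 48.568 °C

T_out = 48.6 °C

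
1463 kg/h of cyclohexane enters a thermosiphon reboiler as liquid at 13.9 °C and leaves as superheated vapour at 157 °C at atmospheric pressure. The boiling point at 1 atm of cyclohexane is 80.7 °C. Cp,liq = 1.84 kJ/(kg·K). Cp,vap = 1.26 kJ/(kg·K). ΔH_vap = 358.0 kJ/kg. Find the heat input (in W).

liquid 13.9→80.7 °C: 122.91 kJ/kg
vaporisation at 80.7 °C: 358 kJ/kg
vapour 80.7→157 °C: 96.138 kJ/kg
Δh = 122.91 + 358 + 96.138 = 577.05 kJ/kg
Q = ṁ·Δh = 1463 kg/h × 577.05 kJ/kg = 844220 kJ/h
|Q| = 234.51 kW = 234510 W

Q = 235000 W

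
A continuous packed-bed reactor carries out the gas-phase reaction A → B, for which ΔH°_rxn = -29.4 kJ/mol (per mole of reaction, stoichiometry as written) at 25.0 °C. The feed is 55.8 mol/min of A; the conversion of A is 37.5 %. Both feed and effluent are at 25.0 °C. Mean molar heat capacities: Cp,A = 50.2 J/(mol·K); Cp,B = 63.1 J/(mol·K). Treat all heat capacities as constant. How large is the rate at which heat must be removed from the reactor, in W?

Extent of reaction ξ = 0.375 × 55.8 = 20.925 mol/min
Reaction term: ξ·ΔH°_rxn = 20.925 × -29.4 = -615.19 kJ/min
Q = ΔH = -615.19 kJ/min = -10.253 kW
Heat removed = 10253 W

Q_out = 10300 W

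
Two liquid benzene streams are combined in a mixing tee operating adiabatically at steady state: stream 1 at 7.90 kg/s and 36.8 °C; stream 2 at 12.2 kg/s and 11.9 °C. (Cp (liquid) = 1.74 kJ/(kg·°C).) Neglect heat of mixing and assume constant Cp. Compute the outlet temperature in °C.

T_out = 21.7 °C

Energy balance with Q = 0: Σ ṁᵢCp,ᵢ(T_out − Tᵢ) = 0
Σ ṁᵢCp,ᵢTᵢ = 7.90×1.74×36.8 + 12.2×1.74×11.9 = 758.47
Σ ṁᵢCp,ᵢ = 7.90×1.74 + 12.2×1.74 = 34.974
T_out = 758.47 / 34.974 = 21.687 °C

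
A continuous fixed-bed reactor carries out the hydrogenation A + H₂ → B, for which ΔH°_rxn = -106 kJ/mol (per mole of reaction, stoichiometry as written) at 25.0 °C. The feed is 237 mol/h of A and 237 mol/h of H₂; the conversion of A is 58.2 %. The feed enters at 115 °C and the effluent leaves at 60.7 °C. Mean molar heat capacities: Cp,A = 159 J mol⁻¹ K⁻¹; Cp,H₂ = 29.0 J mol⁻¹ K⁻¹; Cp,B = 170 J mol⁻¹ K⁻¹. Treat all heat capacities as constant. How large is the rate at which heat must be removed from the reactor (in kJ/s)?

Extent of reaction ξ = 0.582 × 237 = 137.93 mol/h
Reaction term: ξ·ΔH°_rxn = 137.93 × -106 = -14621 kJ/h
Sensible, feed 115→25 °C: -4010 kJ/h
Outlet flows (mol/h): A 99.066, H₂ 99.066, B 137.93
Sensible, products 25→60.7 °C: 1502 kJ/h
Q = ΔH = -17129 kJ/h = -4.7581 kW
Heat removed = 4.7581 kJ/s

Q_out = 4.76 kJ/s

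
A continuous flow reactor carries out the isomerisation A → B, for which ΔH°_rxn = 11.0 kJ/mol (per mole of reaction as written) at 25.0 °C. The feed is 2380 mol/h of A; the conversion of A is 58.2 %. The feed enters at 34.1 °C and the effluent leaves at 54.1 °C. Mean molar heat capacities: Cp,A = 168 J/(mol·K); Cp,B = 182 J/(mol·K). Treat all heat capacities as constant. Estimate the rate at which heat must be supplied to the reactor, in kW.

Extent of reaction ξ = 0.582 × 2380 = 1385.2 mol/h
Reaction term: ξ·ΔH°_rxn = 1385.2 × 11.0 = 15237 kJ/h
Sensible, feed 34.1→25 °C: -3638.5 kJ/h
Outlet flows (mol/h): A 994.84, B 1385.2
Sensible, products 25→54.1 °C: 12200 kJ/h
Q = ΔH = 23798 kJ/h = 6.6105 kW
Heat supplied = 6.6105 kW

Q_in = 6.61 kW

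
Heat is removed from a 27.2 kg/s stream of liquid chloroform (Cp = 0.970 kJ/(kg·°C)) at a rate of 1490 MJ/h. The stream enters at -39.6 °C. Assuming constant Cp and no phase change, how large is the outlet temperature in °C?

T_out = -55.3 °C

Q = 1490 MJ/h = 413.89 kJ/s
ΔT = Q/(ṁ·Cp) = 413.89/(27.2×0.970) = 15.687 K
T_out = -39.6 − 15.687 = -55.287 °C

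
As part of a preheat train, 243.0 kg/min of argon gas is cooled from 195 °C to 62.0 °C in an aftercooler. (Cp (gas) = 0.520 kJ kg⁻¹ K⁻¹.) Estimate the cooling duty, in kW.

Q_c = 280 kW

Q = ṁ·Cp·ΔT = 243.0 × 0.520 × (62.0 − 195) = -16806 kJ/min
Converting: 16806 / 60 s = 280.1 kW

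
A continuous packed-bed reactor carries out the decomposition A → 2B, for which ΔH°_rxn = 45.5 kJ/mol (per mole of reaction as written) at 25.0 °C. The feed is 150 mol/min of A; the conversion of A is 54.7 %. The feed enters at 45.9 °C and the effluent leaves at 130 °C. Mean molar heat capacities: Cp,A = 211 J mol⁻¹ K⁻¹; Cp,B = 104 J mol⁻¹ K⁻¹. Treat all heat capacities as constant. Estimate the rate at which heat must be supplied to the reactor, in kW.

Extent of reaction ξ = 0.547 × 150 = 82.05 mol/min
Reaction term: ξ·ΔH°_rxn = 82.05 × 45.5 = 3733.3 kJ/min
Sensible, feed 45.9→25 °C: -661.49 kJ/min
Outlet flows (mol/min): A 67.95, B 164.1
Sensible, products 25→130 °C: 3297.4 kJ/min
Q = ΔH = 6369.2 kJ/min = 106.15 kW
Heat supplied = 106.15 kW

Q_in = 106 kW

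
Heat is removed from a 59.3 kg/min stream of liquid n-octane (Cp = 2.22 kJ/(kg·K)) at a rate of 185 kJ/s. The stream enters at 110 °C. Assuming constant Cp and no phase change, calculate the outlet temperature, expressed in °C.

T_out = 25.7 °C

Q = 185 kJ/s = 11100 kJ/min
ΔT = Q/(ṁ·Cp) = 11100/(59.3×2.22) = 84.317 K
T_out = 110 − 84.317 = 25.683 °C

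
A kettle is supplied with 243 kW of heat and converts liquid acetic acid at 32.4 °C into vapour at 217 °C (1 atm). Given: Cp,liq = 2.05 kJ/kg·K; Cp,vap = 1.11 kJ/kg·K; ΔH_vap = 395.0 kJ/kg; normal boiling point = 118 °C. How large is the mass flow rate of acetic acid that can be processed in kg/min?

ṁ = 21.4 kg/min

Δh = 2.05×(118−32.4) + 395.0 + 1.11×(217−118) = 680.37 kJ/kg
Q = 243 kW = 243 kJ/s = 14580 kJ/min
ṁ = Q/Δh = 14580 / 680.37 = 21.43 kg/min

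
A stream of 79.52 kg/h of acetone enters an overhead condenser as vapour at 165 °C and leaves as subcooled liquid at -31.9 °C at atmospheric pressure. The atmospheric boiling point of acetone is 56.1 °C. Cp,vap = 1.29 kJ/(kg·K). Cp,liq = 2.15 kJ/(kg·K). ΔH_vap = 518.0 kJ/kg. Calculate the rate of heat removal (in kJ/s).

vapour 165→56.1 °C: -140.48 kJ/kg
condensation at 56.1 °C: -518 kJ/kg
liquid 56.1→-31.9 °C: -189.2 kJ/kg
Δh = -140.48 + -518 + -189.2 = -847.68 kJ/kg
Q = ṁ·Δh = 79.52 kg/h × -847.68 kJ/kg = -67408 kJ/h
|Q| = 18.724 kW

Q_c = 18.7 kJ/s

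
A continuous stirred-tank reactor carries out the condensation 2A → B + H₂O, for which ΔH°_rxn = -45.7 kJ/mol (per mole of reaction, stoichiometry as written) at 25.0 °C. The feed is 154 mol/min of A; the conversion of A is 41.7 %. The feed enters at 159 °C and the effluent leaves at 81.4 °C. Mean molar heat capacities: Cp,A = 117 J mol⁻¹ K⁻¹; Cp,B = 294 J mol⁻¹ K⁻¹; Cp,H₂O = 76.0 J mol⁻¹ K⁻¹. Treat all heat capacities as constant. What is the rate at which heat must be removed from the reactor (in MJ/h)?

Q_out = 157 MJ/h

Extent of reaction ξ = 0.417 × 154 / 2 = 32.109 mol/min
Reaction term: ξ·ΔH°_rxn = 32.109 × -45.7 = -1467.4 kJ/min
Sensible, feed 159→25 °C: -2414.4 kJ/min
Outlet flows (mol/min): A 89.782, B 32.109, H₂O 32.109
Sensible, products 25→81.4 °C: 1262.5 kJ/min
Q = ΔH = -2619.3 kJ/min = -43.655 kW
Heat removed = 157.16 MJ/h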